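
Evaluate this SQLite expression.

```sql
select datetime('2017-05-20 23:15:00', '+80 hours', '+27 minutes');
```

2017-05-24 07:42:00

+80 hours from 2017-05-20 23:15:00 is 2017-05-24 07:15:00 (crosses midnight).
+27 minutes from 2017-05-24 07:15:00 is 2017-05-24 07:42:00.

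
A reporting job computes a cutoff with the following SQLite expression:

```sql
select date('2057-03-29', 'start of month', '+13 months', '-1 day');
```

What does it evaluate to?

`start of month` rewinds 2057-03-29 to 2057-03-01.
Adding +13 months to 2057-03-01 gives 2058-04-01.
Going back 1 day from 2058-04-01 reaches 2058-03-31 (last day of March, 31 days).

2058-03-31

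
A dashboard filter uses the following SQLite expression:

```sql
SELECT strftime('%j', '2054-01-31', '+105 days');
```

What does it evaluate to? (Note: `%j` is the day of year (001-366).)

First apply '+105 days': 2054-01-31 → 2054-05-16.
Day-of-year for 2054-05-16: days since 2054-01-01 inclusive = 136, zero-padded to 136.

136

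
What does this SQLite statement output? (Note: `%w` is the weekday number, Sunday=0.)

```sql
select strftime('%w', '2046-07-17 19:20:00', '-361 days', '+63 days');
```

5

First apply '-361 days', '+63 days': 2046-07-17 19:20:00 → 2045-09-22 19:20:00.
2045-09-22 is a Friday; with Sunday=0 that is 5.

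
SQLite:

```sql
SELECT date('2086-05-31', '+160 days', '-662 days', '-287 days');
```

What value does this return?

Applying '+160 days' to 2086-05-31: counting 160 days forward gives 2086-11-07.
Applying '-662 days' to 2086-11-07: counting 662 days back gives 2085-01-14.
Applying '-287 days' to 2085-01-14: counting 287 days back gives 2084-04-02.

2084-04-02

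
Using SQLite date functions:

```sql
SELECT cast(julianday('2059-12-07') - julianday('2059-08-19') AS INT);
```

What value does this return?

110

12 days remain in August 2059 after the 19th (31 − 19).
September 2059: 30 days.
October 2059: 31 days.
November 2059: 30 days.
Then 7 days into December 2059.
Total: 12 + 30 + 31 + 30 + 7 = 110.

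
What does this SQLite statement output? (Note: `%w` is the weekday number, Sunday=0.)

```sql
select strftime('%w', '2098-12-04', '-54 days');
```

First apply '-54 days': 2098-12-04 → 2098-10-11.
2098-10-11 is a Saturday; with Sunday=0 that is 6.

6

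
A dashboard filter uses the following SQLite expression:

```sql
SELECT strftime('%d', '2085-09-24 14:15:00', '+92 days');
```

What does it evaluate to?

First apply '+92 days': 2085-09-24 14:15:00 → 2085-12-25 14:15:00.
`%d` extracts the 2-digit day of month: 25.

25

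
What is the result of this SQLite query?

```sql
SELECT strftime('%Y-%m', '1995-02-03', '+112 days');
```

First apply '+112 days': 1995-02-03 → 1995-05-26.
`%Y-%m` extracts the year-month: 1995-05.

1995-05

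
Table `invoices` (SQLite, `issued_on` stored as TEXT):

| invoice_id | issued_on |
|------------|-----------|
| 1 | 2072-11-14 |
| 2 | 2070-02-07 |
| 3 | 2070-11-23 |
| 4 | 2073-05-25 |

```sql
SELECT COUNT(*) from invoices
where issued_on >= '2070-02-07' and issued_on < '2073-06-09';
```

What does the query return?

Rows in [2070-02-07, 2073-06-09): 2072-11-14, 2070-02-07, 2070-11-23, 2073-05-25 → 4 rows.

4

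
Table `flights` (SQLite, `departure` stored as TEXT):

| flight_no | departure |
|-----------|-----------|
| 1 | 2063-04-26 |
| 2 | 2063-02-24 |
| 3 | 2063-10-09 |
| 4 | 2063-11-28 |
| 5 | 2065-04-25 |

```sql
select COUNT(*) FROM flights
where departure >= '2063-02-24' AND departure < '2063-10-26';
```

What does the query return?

Rows in [2063-02-24, 2063-10-26): 2063-04-26, 2063-02-24, 2063-10-09 → 3 rows.

3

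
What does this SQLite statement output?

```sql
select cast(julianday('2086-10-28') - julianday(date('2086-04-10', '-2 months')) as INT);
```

260

Adding -2 months to 2086-04-10 gives 2086-02-10.
18 days remain in February 2086 after the 10th (28 − 10).
Full months from March 2086 through September 2086 contribute their day counts.
Then 28 days into October 2086.
Total: 18 + 31 + 30 + 31 + 30 + 31 + 31 + 30 + 28 = 260.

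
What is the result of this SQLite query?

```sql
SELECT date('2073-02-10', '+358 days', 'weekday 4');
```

2074-02-08

Applying '+358 days' to 2073-02-10: counting 358 days forward gives 2074-02-03.
`weekday 4` advances to the next Thursday; 2074-02-03 is a Saturday, so it moves forward to 2074-02-08.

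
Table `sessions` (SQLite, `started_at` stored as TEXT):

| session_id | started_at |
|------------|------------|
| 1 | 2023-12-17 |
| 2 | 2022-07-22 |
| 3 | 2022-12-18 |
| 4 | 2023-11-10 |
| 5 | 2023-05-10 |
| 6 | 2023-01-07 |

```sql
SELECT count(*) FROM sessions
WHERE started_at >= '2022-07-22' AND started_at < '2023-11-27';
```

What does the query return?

Rows in [2022-07-22, 2023-11-27): 2022-07-22, 2022-12-18, 2023-11-10, 2023-05-10, 2023-01-07 → 5 rows.

5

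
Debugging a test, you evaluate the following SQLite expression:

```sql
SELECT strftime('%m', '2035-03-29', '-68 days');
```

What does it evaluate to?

01

First apply '-68 days': 2035-03-29 → 2035-01-20.
`%m` extracts the 2-digit month (01-12): 01.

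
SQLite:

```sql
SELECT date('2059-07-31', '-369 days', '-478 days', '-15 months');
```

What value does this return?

Applying '-369 days' to 2059-07-31: counting 369 days back gives 2058-07-27.
Applying '-478 days' to 2058-07-27: counting 478 days back gives 2057-04-05.
Adding -15 months to 2057-04-05 gives 2056-01-05.

2056-01-05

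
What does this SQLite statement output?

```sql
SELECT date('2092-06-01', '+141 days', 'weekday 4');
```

Applying '+141 days' to 2092-06-01: counting 141 days forward gives 2092-10-20.
`weekday 4` advances to the next Thursday; 2092-10-20 is a Monday, so it moves forward to 2092-10-23.

2092-10-23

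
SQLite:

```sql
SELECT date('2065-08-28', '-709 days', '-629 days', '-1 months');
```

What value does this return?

Applying '-709 days' to 2065-08-28: counting 709 days back gives 2063-09-19.
Applying '-629 days' to 2063-09-19: counting 629 days back gives 2061-12-29.
Adding -1 month to 2061-12-29 gives 2061-11-29.

2061-11-29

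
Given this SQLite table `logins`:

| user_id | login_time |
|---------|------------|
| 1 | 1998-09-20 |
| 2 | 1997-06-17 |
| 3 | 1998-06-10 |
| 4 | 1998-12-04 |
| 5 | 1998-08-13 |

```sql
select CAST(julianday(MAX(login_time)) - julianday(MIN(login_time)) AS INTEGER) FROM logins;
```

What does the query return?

535

MIN = 1997-06-17, MAX = 1998-12-04.
13 days remain in June 1997 after the 17th (30 − 17).
Full months from July 1997 through November 1998 contribute their day counts.
Then 4 days into December 1998.
Total: 13 + 31 + 31 + 30 + 31 + 30 + 31 + 31 + 28 + 31 + 30 + 31 + 30 + 31 + 31 + 30 + 31 + 30 + 4 = 535.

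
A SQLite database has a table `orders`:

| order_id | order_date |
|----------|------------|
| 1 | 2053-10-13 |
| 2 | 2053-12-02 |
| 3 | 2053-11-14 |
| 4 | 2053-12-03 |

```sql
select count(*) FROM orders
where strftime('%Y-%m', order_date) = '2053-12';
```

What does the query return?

Rows with year-month 2053-12: 2053-12-02, 2053-12-03 → 2.

2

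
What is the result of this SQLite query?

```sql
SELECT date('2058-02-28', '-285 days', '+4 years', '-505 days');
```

2059-12-31

Applying '-285 days' to 2058-02-28: counting 285 days back gives 2057-05-19.
Adding +4 years to 2057-05-19 gives 2061-05-19.
Applying '-505 days' to 2061-05-19: counting 505 days back gives 2059-12-31.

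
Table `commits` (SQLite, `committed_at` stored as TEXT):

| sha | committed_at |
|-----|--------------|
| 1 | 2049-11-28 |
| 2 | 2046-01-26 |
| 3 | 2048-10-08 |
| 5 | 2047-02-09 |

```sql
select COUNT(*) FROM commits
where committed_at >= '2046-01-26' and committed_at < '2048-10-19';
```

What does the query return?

Rows in [2046-01-26, 2048-10-19): 2046-01-26, 2048-10-08, 2047-02-09 → 3 rows.

3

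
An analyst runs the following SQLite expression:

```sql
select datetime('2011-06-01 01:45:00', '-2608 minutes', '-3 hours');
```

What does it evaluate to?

2608 minutes = 43h 28m; -2608 minutes from 2011-06-01 01:45:00 is 2011-05-30 06:17:00 (crosses midnight).
-3 hours from 2011-05-30 06:17:00 is 2011-05-30 03:17:00.

2011-05-30 03:17:00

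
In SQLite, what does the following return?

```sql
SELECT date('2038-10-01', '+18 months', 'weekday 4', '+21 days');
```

Adding +18 months to 2038-10-01 gives 2040-04-01.
`weekday 4` advances to the next Thursday; 2040-04-01 is a Sunday, so it moves forward to 2040-04-05.
Advancing 21 more days within April lands on 2040-04-26.

2040-04-26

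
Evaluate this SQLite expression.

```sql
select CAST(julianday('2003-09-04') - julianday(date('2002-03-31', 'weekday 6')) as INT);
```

`weekday 6` advances to the next Saturday; 2002-03-31 is a Sunday, so it moves forward to 2002-04-06.
24 days remain in April 2002 after the 6th (30 − 6).
Full months from May 2002 through August 2003 contribute their day counts.
Then 4 days into September 2003.
Total: 24 + 31 + 30 + 31 + 31 + 30 + 31 + 30 + 31 + 31 + 28 + 31 + 30 + 31 + 30 + 31 + 31 + 4 = 516.

516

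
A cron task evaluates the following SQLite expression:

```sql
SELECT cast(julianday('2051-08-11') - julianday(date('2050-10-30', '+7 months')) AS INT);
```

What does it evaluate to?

73

Adding +7 months to 2050-10-30 gives 2051-05-30.
1 day remains in May 2051 after the 30th (31 − 30).
June 2051: 30 days.
July 2051: 31 days.
Then 11 days into August 2051.
Total: 1 + 30 + 31 + 11 = 73.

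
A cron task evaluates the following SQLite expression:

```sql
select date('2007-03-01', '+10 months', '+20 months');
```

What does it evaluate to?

Adding +10 months to 2007-03-01 gives 2008-01-01.
Adding +20 months to 2008-01-01 gives 2009-09-01.

2009-09-01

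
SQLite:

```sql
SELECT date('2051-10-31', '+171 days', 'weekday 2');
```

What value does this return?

2052-04-23

Applying '+171 days' to 2051-10-31: counting 171 days forward gives 2052-04-19.
`weekday 2` advances to the next Tuesday; 2052-04-19 is a Friday, so it moves forward to 2052-04-23.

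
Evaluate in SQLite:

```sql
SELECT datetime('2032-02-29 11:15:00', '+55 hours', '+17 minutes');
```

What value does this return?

2032-03-02 18:32:00

+55 hours from 2032-02-29 11:15:00 is 2032-03-02 18:15:00 (crosses midnight).
+17 minutes from 2032-03-02 18:15:00 is 2032-03-02 18:32:00.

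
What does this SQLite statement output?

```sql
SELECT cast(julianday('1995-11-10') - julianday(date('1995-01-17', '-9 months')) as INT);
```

Adding -9 months to 1995-01-17 gives 1994-04-17.
13 days remain in April 1994 after the 17th (30 − 17).
Full months from May 1994 through October 1995 contribute their day counts.
Then 10 days into November 1995.
Total: 13 + 31 + 30 + 31 + 31 + 30 + 31 + 30 + 31 + 31 + 28 + 31 + 30 + 31 + 30 + 31 + 31 + 30 + 31 + 10 = 572.

572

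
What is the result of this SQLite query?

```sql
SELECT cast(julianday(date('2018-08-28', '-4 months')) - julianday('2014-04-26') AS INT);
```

Adding -4 months to 2018-08-28 gives 2018-04-28.
4 days remain in April 2014 after the 26th (30 − 26).
Full months from May 2014 through March 2018 contribute their day counts.
Then 28 days into April 2018.
Total: 4 + 31 + 30 + 31 + 31 + 30 + 31 + 30 + 31 + 31 + 28 + 31 + 30 + 31 + 30 + 31 + 31 + 30 + 31 + 30 + 31 + 31 + 29 + 31 + 30 + 31 + 30 + 31 + 31 + 30 + 31 + 30 + 31 + 31 + 28 + 31 + 30 + 31 + 30 + 31 + 31 + 30 + 31 + 30 + 31 + 31 + 28 + 31 + 28 = 1463.

1463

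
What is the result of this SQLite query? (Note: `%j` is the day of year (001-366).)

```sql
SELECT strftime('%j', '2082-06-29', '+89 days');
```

269

First apply '+89 days': 2082-06-29 → 2082-09-26.
Day-of-year for 2082-09-26: days since 2082-01-01 inclusive = 269, zero-padded to 269.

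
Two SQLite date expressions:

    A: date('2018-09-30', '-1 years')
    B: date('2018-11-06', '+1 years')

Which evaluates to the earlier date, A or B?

A = 2017-09-30.
B = 2019-11-06.
A is earlier.

A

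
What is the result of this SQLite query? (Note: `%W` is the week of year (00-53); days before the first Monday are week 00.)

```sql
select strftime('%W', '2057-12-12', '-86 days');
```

First apply '-86 days': 2057-12-12 → 2057-09-17.
2057-09-17 is a Monday. SQLite's %W counts Mondays since the year started; the result is 38.

38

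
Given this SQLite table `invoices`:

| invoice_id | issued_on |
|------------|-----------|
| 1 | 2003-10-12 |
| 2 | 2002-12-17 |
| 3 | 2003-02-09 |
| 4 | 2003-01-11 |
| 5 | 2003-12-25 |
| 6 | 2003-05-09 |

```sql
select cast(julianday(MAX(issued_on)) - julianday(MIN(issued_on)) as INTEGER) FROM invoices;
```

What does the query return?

MIN = 2002-12-17, MAX = 2003-12-25.
14 days remain in December 2002 after the 17th (31 − 17).
Full months from January 2003 through November 2003 contribute their day counts.
Then 25 days into December 2003.
Total: 14 + 31 + 28 + 31 + 30 + 31 + 30 + 31 + 31 + 30 + 31 + 30 + 25 = 373.

373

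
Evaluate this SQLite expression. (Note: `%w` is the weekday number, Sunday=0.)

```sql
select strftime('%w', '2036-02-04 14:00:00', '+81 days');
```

First apply '+81 days': 2036-02-04 14:00:00 → 2036-04-25 14:00:00.
2036-04-25 is a Friday; with Sunday=0 that is 5.

5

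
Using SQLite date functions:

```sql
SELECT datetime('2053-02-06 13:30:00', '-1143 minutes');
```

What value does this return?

2053-02-05 18:27:00

1143 minutes = 19h 3m; -1143 minutes from 2053-02-06 13:30:00 is 2053-02-05 18:27:00 (crosses midnight).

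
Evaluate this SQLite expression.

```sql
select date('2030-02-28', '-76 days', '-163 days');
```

2029-07-04

Applying '-76 days' to 2030-02-28: counting 76 days back gives 2029-12-14.
Applying '-163 days' to 2029-12-14: counting 163 days back gives 2029-07-04.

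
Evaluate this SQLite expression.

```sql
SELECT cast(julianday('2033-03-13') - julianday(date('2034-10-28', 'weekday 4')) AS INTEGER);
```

-599

`weekday 4` advances to the next Thursday; 2034-10-28 is a Saturday, so it moves forward to 2034-11-02.
18 days remain in March 2033 after the 13th (31 − 13).
Full months from April 2033 through October 2034 contribute their day counts.
Then 2 days into November 2034.
Total: 18 + 30 + 31 + 30 + 31 + 31 + 30 + 31 + 30 + 31 + 31 + 28 + 31 + 30 + 31 + 30 + 31 + 31 + 30 + 31 + 2 = 599.
The subtraction is earlier − later, so the result is −599 → -599.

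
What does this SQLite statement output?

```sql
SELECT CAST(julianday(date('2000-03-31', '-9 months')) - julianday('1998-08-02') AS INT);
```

333

Adding -9 months to 2000-03-31 targets 1999-06-31. June 1999 has only 30 days, so SQLite normalizes the 1-day overflow forward to 1999-07-01.
29 days remain in August 1998 after the 2nd (31 − 2).
Full months from September 1998 through June 1999 contribute their day counts.
Then 1 day into July 1999.
Total: 29 + 30 + 31 + 30 + 31 + 31 + 28 + 31 + 30 + 31 + 30 + 1 = 333.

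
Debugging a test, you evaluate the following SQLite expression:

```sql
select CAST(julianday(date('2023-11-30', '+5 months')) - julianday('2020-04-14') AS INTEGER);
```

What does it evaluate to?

Adding +5 months to 2023-11-30 gives 2024-04-30.
16 days remain in April 2020 after the 14th (30 − 14).
Full months from May 2020 through March 2024 contribute their day counts.
Then 30 days into April 2024.
Total: 16 + 31 + 30 + 31 + 31 + 30 + 31 + 30 + 31 + 31 + 28 + 31 + 30 + 31 + 30 + 31 + 31 + 30 + 31 + 30 + 31 + 31 + 28 + 31 + 30 + 31 + 30 + 31 + 31 + 30 + 31 + 30 + 31 + 31 + 28 + 31 + 30 + 31 + 30 + 31 + 31 + 30 + 31 + 30 + 31 + 31 + 29 + 31 + 30 = 1477.

1477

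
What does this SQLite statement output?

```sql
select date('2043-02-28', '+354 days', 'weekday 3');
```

2044-02-17

Applying '+354 days' to 2043-02-28: counting 354 days forward gives 2044-02-17.
`weekday 3` advances to the next Wednesday; 2044-02-17 is already a Wednesday, so it stays at 2044-02-17.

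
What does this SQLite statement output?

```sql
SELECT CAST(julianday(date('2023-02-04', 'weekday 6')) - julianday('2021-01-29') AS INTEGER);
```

736

`weekday 6` advances to the next Saturday; 2023-02-04 is already a Saturday, so it stays at 2023-02-04.
2 days remain in January 2021 after the 29th (31 − 29).
Full months from February 2021 through January 2023 contribute their day counts.
Then 4 days into February 2023.
Total: 2 + 28 + 31 + 30 + 31 + 30 + 31 + 31 + 30 + 31 + 30 + 31 + 31 + 28 + 31 + 30 + 31 + 30 + 31 + 31 + 30 + 31 + 30 + 31 + 31 + 4 = 736.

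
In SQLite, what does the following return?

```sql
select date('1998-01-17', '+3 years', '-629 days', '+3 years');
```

Adding +3 years to 1998-01-17 gives 2001-01-17.
Applying '-629 days' to 2001-01-17: counting 629 days back gives 1999-04-29.
Adding +3 years to 1999-04-29 gives 2002-04-29.

2002-04-29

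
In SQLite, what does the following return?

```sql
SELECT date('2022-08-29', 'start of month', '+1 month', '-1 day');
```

`start of month` rewinds 2022-08-29 to 2022-08-01.
Adding +1 month to 2022-08-01 gives 2022-09-01.
Going back 1 day from 2022-09-01 reaches 2022-08-31 (last day of August, 31 days).

2022-08-31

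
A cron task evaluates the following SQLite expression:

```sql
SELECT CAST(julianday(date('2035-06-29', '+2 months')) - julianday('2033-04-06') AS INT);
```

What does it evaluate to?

Adding +2 months to 2035-06-29 gives 2035-08-29.
24 days remain in April 2033 after the 6th (30 − 6).
Full months from May 2033 through July 2035 contribute their day counts.
Then 29 days into August 2035.
Total: 24 + 31 + 30 + 31 + 31 + 30 + 31 + 30 + 31 + 31 + 28 + 31 + 30 + 31 + 30 + 31 + 31 + 30 + 31 + 30 + 31 + 31 + 28 + 31 + 30 + 31 + 30 + 31 + 29 = 875.

875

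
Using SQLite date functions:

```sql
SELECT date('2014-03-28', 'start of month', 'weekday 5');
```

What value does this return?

`start of month` rewinds 2014-03-28 to 2014-03-01.
`weekday 5` advances to the next Friday; 2014-03-01 is a Saturday, so it moves forward to 2014-03-07.

2014-03-07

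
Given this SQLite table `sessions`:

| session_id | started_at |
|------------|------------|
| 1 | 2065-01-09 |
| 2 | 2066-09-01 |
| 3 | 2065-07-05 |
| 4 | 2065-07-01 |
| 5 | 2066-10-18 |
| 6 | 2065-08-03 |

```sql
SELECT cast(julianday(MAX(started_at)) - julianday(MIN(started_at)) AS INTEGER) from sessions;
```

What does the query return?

647

MIN = 2065-01-09, MAX = 2066-10-18.
22 days remain in January 2065 after the 9th (31 − 9).
Full months from February 2065 through September 2066 contribute their day counts.
Then 18 days into October 2066.
Total: 22 + 28 + 31 + 30 + 31 + 30 + 31 + 31 + 30 + 31 + 30 + 31 + 31 + 28 + 31 + 30 + 31 + 30 + 31 + 31 + 30 + 18 = 647.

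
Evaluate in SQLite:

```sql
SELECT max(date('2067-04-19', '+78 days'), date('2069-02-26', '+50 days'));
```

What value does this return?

2069-04-17

date('2067-04-19', '+78 days') → 2067-07-06.
date('2069-02-26', '+50 days') → 2069-04-17.
Later of the two is 2069-04-17.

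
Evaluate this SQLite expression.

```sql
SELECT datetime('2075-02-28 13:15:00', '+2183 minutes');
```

2075-03-02 01:38:00

2183 minutes = 36h 23m; +2183 minutes from 2075-02-28 13:15:00 is 2075-03-02 01:38:00 (crosses midnight).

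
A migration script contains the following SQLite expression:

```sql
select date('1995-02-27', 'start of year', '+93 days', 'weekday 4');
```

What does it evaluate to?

1995-04-06

`start of year` rewinds 1995-02-27 to 1995-01-01.
Applying '+93 days' to 1995-01-01: counting 93 days forward gives 1995-04-04.
`weekday 4` advances to the next Thursday; 1995-04-04 is a Tuesday, so it moves forward to 1995-04-06.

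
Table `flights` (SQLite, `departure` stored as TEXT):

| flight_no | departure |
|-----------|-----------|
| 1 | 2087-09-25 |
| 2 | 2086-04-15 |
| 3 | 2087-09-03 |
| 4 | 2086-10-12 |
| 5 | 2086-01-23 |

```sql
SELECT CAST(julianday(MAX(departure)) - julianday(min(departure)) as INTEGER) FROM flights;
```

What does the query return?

MIN = 2086-01-23, MAX = 2087-09-25.
8 days remain in January 2086 after the 23rd (31 − 23).
Full months from February 2086 through August 2087 contribute their day counts.
Then 25 days into September 2087.
Total: 8 + 28 + 31 + 30 + 31 + 30 + 31 + 31 + 30 + 31 + 30 + 31 + 31 + 28 + 31 + 30 + 31 + 30 + 31 + 31 + 25 = 610.

610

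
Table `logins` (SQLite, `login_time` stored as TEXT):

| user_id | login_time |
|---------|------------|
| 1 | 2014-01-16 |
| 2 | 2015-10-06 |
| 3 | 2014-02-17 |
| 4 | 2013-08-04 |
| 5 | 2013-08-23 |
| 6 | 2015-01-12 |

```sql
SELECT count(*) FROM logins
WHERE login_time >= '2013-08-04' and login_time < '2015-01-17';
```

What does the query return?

Rows in [2013-08-04, 2015-01-17): 2014-01-16, 2014-02-17, 2013-08-04, 2013-08-23, 2015-01-12 → 5 rows.

5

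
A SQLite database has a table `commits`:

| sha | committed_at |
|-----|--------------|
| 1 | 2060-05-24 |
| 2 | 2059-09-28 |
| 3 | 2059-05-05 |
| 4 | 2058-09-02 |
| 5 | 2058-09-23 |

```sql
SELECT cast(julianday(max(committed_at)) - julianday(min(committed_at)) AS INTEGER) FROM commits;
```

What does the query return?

630

MIN = 2058-09-02, MAX = 2060-05-24.
28 days remain in September 2058 after the 2nd (30 − 2).
Full months from October 2058 through April 2060 contribute their day counts.
Then 24 days into May 2060.
Total: 28 + 31 + 30 + 31 + 31 + 28 + 31 + 30 + 31 + 30 + 31 + 31 + 30 + 31 + 30 + 31 + 31 + 29 + 31 + 30 + 24 = 630.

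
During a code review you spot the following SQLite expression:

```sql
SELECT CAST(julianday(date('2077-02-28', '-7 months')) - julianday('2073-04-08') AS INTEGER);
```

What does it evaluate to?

Adding -7 months to 2077-02-28 gives 2076-07-28.
22 days remain in April 2073 after the 8th (30 − 8).
Full months from May 2073 through June 2076 contribute their day counts.
Then 28 days into July 2076.
Total: 22 + 31 + 30 + 31 + 31 + 30 + 31 + 30 + 31 + 31 + 28 + 31 + 30 + 31 + 30 + 31 + 31 + 30 + 31 + 30 + 31 + 31 + 28 + 31 + 30 + 31 + 30 + 31 + 31 + 30 + 31 + 30 + 31 + 31 + 29 + 31 + 30 + 31 + 30 + 28 = 1207.

1207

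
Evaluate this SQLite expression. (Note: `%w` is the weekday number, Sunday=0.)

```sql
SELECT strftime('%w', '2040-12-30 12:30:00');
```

0

2040-12-30 is a Sunday; with Sunday=0 that is 0.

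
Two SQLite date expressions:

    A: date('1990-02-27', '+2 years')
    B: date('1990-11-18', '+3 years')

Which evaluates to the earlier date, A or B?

A = 1992-02-27.
B = 1993-11-18.
A is earlier.

A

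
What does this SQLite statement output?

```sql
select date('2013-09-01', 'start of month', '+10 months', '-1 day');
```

`start of month` rewinds 2013-09-01 to 2013-09-01.
Adding +10 months to 2013-09-01 gives 2014-07-01.
Going back 1 day from 2014-07-01 reaches 2014-06-30 (last day of June, 30 days).

2014-06-30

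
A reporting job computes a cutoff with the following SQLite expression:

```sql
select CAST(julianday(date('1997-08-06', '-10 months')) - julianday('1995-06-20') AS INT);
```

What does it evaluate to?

474

Adding -10 months to 1997-08-06 gives 1996-10-06.
10 days remain in June 1995 after the 20th (30 − 20).
Full months from July 1995 through September 1996 contribute their day counts.
Then 6 days into October 1996.
Total: 10 + 31 + 31 + 30 + 31 + 30 + 31 + 31 + 29 + 31 + 30 + 31 + 30 + 31 + 31 + 30 + 6 = 474.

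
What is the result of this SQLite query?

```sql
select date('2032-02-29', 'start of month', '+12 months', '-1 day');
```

`start of month` rewinds 2032-02-29 to 2032-02-01.
Adding +12 months to 2032-02-01 gives 2033-02-01.
Going back 1 day from 2033-02-01 reaches 2033-01-31 (last day of January, 31 days).

2033-01-31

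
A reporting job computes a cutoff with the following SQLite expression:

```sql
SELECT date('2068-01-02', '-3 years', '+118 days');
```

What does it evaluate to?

Adding -3 years to 2068-01-02 gives 2065-01-02.
Applying '+118 days' to 2065-01-02: counting 118 days forward gives 2065-04-30.

2065-04-30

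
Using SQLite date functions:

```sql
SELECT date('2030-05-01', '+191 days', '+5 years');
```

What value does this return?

Applying '+191 days' to 2030-05-01: counting 191 days forward gives 2030-11-08.
Adding +5 years to 2030-11-08 gives 2035-11-08.

2035-11-08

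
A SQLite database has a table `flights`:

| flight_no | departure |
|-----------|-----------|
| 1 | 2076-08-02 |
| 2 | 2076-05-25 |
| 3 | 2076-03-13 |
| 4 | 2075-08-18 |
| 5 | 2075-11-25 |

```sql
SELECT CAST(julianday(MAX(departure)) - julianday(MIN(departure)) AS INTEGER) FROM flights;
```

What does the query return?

MIN = 2075-08-18, MAX = 2076-08-02.
13 days remain in August 2075 after the 18th (31 − 18).
Full months from September 2075 through July 2076 contribute their day counts.
Then 2 days into August 2076.
Total: 13 + 30 + 31 + 30 + 31 + 31 + 29 + 31 + 30 + 31 + 30 + 31 + 2 = 350.

350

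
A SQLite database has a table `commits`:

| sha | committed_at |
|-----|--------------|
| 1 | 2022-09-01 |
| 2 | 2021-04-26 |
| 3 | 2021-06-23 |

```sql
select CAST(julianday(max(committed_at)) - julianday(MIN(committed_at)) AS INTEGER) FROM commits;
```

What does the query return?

MIN = 2021-04-26, MAX = 2022-09-01.
4 days remain in April 2021 after the 26th (30 − 26).
Full months from May 2021 through August 2022 contribute their day counts.
Then 1 day into September 2022.
Total: 4 + 31 + 30 + 31 + 31 + 30 + 31 + 30 + 31 + 31 + 28 + 31 + 30 + 31 + 30 + 31 + 31 + 1 = 493.

493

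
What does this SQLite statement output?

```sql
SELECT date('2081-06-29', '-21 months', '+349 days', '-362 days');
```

2079-09-16

Adding -21 months to 2081-06-29 gives 2079-09-29.
Applying '+349 days' to 2079-09-29: counting 349 days forward gives 2080-09-12.
Applying '-362 days' to 2080-09-12: counting 362 days back gives 2079-09-16.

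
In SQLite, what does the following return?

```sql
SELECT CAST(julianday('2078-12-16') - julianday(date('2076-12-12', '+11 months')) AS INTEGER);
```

399

Adding +11 months to 2076-12-12 gives 2077-11-12.
18 days remain in November 2077 after the 12th (30 − 12).
Full months from December 2077 through November 2078 contribute their day counts.
Then 16 days into December 2078.
Total: 18 + 31 + 31 + 28 + 31 + 30 + 31 + 30 + 31 + 31 + 30 + 31 + 30 + 16 = 399.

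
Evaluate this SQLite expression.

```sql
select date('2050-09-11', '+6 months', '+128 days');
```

2051-07-17

Adding +6 months to 2050-09-11 gives 2051-03-11.
Applying '+128 days' to 2051-03-11: counting 128 days forward gives 2051-07-17.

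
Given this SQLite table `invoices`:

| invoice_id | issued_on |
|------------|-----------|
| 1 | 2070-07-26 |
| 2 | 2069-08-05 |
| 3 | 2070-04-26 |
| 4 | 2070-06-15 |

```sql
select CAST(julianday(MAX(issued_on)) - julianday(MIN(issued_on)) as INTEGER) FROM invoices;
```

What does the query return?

MIN = 2069-08-05, MAX = 2070-07-26.
26 days remain in August 2069 after the 5th (31 − 5).
Full months from September 2069 through June 2070 contribute their day counts.
Then 26 days into July 2070.
Total: 26 + 30 + 31 + 30 + 31 + 31 + 28 + 31 + 30 + 31 + 30 + 26 = 355.

355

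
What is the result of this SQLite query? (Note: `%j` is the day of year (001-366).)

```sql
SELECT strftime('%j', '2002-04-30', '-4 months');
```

First apply '-4 months': 2002-04-30 → 2001-12-30.
Day-of-year for 2001-12-30: days since 2001-01-01 inclusive = 364, zero-padded to 364.

364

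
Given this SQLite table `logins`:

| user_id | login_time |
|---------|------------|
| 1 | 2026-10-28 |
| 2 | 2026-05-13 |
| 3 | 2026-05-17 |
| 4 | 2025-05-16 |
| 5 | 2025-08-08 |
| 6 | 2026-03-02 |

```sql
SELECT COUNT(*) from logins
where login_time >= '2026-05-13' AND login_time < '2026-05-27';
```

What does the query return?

Rows in [2026-05-13, 2026-05-27): 2026-05-13, 2026-05-17 → 2 rows.

2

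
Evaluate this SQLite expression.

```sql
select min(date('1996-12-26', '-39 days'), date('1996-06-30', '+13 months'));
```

1996-11-17

date('1996-12-26', '-39 days') → 1996-11-17.
date('1996-06-30', '+13 months') → 1997-07-30.
Earlier of the two is 1996-11-17.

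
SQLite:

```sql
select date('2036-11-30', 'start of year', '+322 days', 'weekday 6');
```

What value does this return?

2036-11-22

`start of year` rewinds 2036-11-30 to 2036-01-01.
Applying '+322 days' to 2036-01-01: counting 322 days forward gives 2036-11-18.
`weekday 6` advances to the next Saturday; 2036-11-18 is a Tuesday, so it moves forward to 2036-11-22.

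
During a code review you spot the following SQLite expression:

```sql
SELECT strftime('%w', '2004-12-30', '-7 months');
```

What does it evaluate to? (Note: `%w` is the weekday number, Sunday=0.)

0

First apply '-7 months': 2004-12-30 → 2004-05-30.
2004-05-30 is a Sunday; with Sunday=0 that is 0.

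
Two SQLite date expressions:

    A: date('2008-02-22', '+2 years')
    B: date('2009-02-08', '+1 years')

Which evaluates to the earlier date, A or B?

B

A = 2010-02-22.
B = 2010-02-08.
B is earlier.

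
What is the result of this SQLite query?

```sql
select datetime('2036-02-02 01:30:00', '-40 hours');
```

2036-01-31 09:30:00

-40 hours from 2036-02-02 01:30:00 is 2036-01-31 09:30:00 (crosses midnight).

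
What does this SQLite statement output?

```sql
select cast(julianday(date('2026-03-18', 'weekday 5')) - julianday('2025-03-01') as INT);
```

`weekday 5` advances to the next Friday; 2026-03-18 is a Wednesday, so it moves forward to 2026-03-20.
30 days remain in March 2025 after the 1st (31 − 1).
Full months from April 2025 through February 2026 contribute their day counts.
Then 20 days into March 2026.
Total: 30 + 30 + 31 + 30 + 31 + 31 + 30 + 31 + 30 + 31 + 31 + 28 + 20 = 384.

384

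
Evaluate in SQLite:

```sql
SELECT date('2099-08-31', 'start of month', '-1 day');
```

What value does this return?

2099-07-31

`start of month` rewinds 2099-08-31 to 2099-08-01.
Going back 1 day from 2099-08-01 reaches 2099-07-31 (last day of July, 31 days).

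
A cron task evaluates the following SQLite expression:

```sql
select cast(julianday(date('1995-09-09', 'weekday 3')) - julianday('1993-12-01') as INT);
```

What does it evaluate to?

`weekday 3` advances to the next Wednesday; 1995-09-09 is a Saturday, so it moves forward to 1995-09-13.
30 days remain in December 1993 after the 1st (31 − 1).
Full months from January 1994 through August 1995 contribute their day counts.
Then 13 days into September 1995.
Total: 30 + 31 + 28 + 31 + 30 + 31 + 30 + 31 + 31 + 30 + 31 + 30 + 31 + 31 + 28 + 31 + 30 + 31 + 30 + 31 + 31 + 13 = 651.

651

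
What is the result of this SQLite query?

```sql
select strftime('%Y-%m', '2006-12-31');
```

`%Y-%m` extracts the year-month: 2006-12.

2006-12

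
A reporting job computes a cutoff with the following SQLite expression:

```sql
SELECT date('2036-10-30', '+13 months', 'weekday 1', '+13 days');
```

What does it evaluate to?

2037-12-13

Adding +13 months to 2036-10-30 gives 2037-11-30.
`weekday 1` advances to the next Monday; 2037-11-30 is already a Monday, so it stays at 2037-11-30.
November 2037 has 30 days; 0 remain after the 30th, so 1 days reach 2037-12-01.
Advancing 12 more days within December lands on 2037-12-13.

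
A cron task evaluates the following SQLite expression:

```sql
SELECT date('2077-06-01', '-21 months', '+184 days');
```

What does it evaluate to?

2076-03-03

Adding -21 months to 2077-06-01 gives 2075-09-01.
Applying '+184 days' to 2075-09-01: counting 184 days forward gives 2076-03-03.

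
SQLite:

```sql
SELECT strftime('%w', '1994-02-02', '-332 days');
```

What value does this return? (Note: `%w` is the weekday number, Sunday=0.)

0

First apply '-332 days': 1994-02-02 → 1993-03-07.
1993-03-07 is a Sunday; with Sunday=0 that is 0.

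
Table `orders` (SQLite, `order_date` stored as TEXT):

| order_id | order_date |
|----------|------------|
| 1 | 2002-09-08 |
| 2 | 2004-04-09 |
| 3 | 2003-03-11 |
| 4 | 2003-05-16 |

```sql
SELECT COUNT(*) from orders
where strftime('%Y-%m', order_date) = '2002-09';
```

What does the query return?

Rows with year-month 2002-09: 2002-09-08 → 1.

1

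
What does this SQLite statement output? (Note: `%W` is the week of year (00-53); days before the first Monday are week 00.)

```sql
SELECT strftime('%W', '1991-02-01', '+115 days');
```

21

First apply '+115 days': 1991-02-01 → 1991-05-27.
1991-05-27 is a Monday. SQLite's %W counts Mondays since the year started; the result is 21.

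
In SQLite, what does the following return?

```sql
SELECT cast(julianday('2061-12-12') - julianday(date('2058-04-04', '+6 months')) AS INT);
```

1165

Adding +6 months to 2058-04-04 gives 2058-10-04.
27 days remain in October 2058 after the 4th (31 − 4).
Full months from November 2058 through November 2061 contribute their day counts.
Then 12 days into December 2061.
Total: 27 + 30 + 31 + 31 + 28 + 31 + 30 + 31 + 30 + 31 + 31 + 30 + 31 + 30 + 31 + 31 + 29 + 31 + 30 + 31 + 30 + 31 + 31 + 30 + 31 + 30 + 31 + 31 + 28 + 31 + 30 + 31 + 30 + 31 + 31 + 30 + 31 + 30 + 12 = 1165.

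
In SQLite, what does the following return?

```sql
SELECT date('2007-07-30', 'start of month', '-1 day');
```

2007-06-30

`start of month` rewinds 2007-07-30 to 2007-07-01.
Going back 1 day from 2007-07-01 reaches 2007-06-30 (last day of June, 30 days).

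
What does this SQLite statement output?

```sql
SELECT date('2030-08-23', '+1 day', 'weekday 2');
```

2030-08-27

Advancing 1 more day within August lands on 2030-08-24.
`weekday 2` advances to the next Tuesday; 2030-08-24 is a Saturday, so it moves forward to 2030-08-27.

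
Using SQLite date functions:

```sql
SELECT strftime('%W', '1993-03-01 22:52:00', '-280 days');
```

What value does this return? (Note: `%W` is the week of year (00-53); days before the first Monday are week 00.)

21

First apply '-280 days': 1993-03-01 22:52:00 → 1992-05-25 22:52:00.
1992-05-25 is a Monday. SQLite's %W counts Mondays since the year started; the result is 21.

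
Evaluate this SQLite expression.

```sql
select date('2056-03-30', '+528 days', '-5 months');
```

2057-04-09

Applying '+528 days' to 2056-03-30: counting 528 days forward gives 2057-09-09.
Adding -5 months to 2057-09-09 gives 2057-04-09.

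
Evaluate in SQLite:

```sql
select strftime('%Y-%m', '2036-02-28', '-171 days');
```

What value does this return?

2035-09

First apply '-171 days': 2036-02-28 → 2035-09-10.
`%Y-%m` extracts the year-month: 2035-09.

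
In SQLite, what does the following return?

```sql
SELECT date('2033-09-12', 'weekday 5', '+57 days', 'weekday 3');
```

2033-11-16

`weekday 5` advances to the next Friday; 2033-09-12 is a Monday, so it moves forward to 2033-09-16.
Applying '+57 days' to 2033-09-16: counting 57 days forward gives 2033-11-12.
`weekday 3` advances to the next Wednesday; 2033-11-12 is a Saturday, so it moves forward to 2033-11-16.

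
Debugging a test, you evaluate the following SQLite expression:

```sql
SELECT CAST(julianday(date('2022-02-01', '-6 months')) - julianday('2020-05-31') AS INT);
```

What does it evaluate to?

Adding -6 months to 2022-02-01 gives 2021-08-01.
0 days remain in May 2020 after the 31st (31 − 31).
Full months from June 2020 through July 2021 contribute their day counts.
Then 1 day into August 2021.
Total: 0 + 30 + 31 + 31 + 30 + 31 + 30 + 31 + 31 + 28 + 31 + 30 + 31 + 30 + 31 + 1 = 427.

427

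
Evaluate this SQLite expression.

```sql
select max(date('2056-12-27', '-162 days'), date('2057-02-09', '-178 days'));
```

date('2056-12-27', '-162 days') → 2056-07-18.
date('2057-02-09', '-178 days') → 2056-08-15.
Later of the two is 2056-08-15.

2056-08-15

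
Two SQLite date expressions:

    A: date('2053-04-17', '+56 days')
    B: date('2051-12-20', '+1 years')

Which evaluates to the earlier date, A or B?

B

A = 2053-06-12.
B = 2052-12-20.
B is earlier.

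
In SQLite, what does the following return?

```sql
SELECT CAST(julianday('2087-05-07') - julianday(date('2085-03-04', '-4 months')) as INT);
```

914

Adding -4 months to 2085-03-04 gives 2084-11-04.
26 days remain in November 2084 after the 4th (30 − 4).
Full months from December 2084 through April 2087 contribute their day counts.
Then 7 days into May 2087.
Total: 26 + 31 + 31 + 28 + 31 + 30 + 31 + 30 + 31 + 31 + 30 + 31 + 30 + 31 + 31 + 28 + 31 + 30 + 31 + 30 + 31 + 31 + 30 + 31 + 30 + 31 + 31 + 28 + 31 + 30 + 7 = 914.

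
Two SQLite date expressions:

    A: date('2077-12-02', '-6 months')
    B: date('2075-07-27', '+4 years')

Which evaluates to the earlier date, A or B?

A

A = 2077-06-02.
B = 2079-07-27.
A is earlier.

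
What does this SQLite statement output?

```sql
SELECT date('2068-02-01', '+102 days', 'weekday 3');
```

2068-05-16

Applying '+102 days' to 2068-02-01: counting 102 days forward gives 2068-05-13.
`weekday 3` advances to the next Wednesday; 2068-05-13 is a Sunday, so it moves forward to 2068-05-16.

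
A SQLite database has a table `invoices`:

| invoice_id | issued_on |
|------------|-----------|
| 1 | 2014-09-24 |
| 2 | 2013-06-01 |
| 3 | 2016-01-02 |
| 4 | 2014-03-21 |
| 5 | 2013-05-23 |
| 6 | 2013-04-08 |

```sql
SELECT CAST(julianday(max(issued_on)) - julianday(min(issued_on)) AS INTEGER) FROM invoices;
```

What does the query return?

999

MIN = 2013-04-08, MAX = 2016-01-02.
22 days remain in April 2013 after the 8th (30 − 8).
Full months from May 2013 through December 2015 contribute their day counts.
Then 2 days into January 2016.
Total: 22 + 31 + 30 + 31 + 31 + 30 + 31 + 30 + 31 + 31 + 28 + 31 + 30 + 31 + 30 + 31 + 31 + 30 + 31 + 30 + 31 + 31 + 28 + 31 + 30 + 31 + 30 + 31 + 31 + 30 + 31 + 30 + 31 + 2 = 999.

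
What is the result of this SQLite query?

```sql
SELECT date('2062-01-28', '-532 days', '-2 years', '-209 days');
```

Applying '-532 days' to 2062-01-28: counting 532 days back gives 2060-08-14.
Adding -2 years to 2060-08-14 gives 2058-08-14.
Applying '-209 days' to 2058-08-14: counting 209 days back gives 2058-01-17.

2058-01-17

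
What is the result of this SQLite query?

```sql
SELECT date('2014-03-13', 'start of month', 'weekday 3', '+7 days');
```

2014-03-12

`start of month` rewinds 2014-03-13 to 2014-03-01.
`weekday 3` advances to the next Wednesday; 2014-03-01 is a Saturday, so it moves forward to 2014-03-05.
Advancing 7 more days within March lands on 2014-03-12.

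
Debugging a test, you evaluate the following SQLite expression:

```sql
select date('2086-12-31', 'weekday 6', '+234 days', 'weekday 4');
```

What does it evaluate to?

2087-08-28

`weekday 6` advances to the next Saturday; 2086-12-31 is a Tuesday, so it moves forward to 2087-01-04.
Applying '+234 days' to 2087-01-04: counting 234 days forward gives 2087-08-26.
`weekday 4` advances to the next Thursday; 2087-08-26 is a Tuesday, so it moves forward to 2087-08-28.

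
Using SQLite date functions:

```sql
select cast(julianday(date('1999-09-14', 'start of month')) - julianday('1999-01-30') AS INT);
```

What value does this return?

`start of month` rewinds 1999-09-14 to 1999-09-01.
1 day remains in January 1999 after the 30th (31 − 30).
Full months from February 1999 through August 1999 contribute their day counts.
Then 1 day into September 1999.
Total: 1 + 28 + 31 + 30 + 31 + 30 + 31 + 31 + 1 = 214.

214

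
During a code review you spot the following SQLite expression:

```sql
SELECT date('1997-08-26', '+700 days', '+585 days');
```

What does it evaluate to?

Applying '+700 days' to 1997-08-26: counting 700 days forward gives 1999-07-27.
Applying '+585 days' to 1999-07-27: counting 585 days forward gives 2001-03-03.

2001-03-03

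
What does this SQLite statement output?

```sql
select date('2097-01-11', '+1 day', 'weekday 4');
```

2097-01-17

Advancing 1 more day within January lands on 2097-01-12.
`weekday 4` advances to the next Thursday; 2097-01-12 is a Saturday, so it moves forward to 2097-01-17.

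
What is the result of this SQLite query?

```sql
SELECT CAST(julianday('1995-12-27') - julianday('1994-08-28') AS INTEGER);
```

486

3 days remain in August 1994 after the 28th (31 − 28).
Full months from September 1994 through November 1995 contribute their day counts.
Then 27 days into December 1995.
Total: 3 + 30 + 31 + 30 + 31 + 31 + 28 + 31 + 30 + 31 + 30 + 31 + 31 + 30 + 31 + 30 + 27 = 486.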